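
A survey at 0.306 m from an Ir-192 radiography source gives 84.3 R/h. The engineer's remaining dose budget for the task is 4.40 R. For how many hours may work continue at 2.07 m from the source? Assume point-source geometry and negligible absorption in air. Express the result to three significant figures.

2.39 h

Applying the 1/r² law, rate at 2.07 m:
(0.306/2.07)² = 0.02185, so 84.3 × 0.02185 = 1.842 R/h.
Stay time = 4.40 R ÷ 1.842 R/h = 2.389 h.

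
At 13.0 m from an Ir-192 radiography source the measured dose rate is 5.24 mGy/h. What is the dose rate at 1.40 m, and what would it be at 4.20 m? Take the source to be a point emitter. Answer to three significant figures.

452 mGy/h; 50.2 mGy/h

Intensity scales as (d₁/d₂)², so
At 1.40 m: 5.24 × (13.0/1.40)² = 5.24 × 86.22 = 451.8 mGy/h
At 4.20 m: 451.8 × (1.40/4.20)² = 451.8 × 0.1111 = 50.19 mGy/h.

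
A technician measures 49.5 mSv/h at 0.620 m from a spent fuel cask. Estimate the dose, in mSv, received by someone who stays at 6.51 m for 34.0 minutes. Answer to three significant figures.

0.254 mSv

Using I₁d₁² = I₂d₂², rate at 6.51 m:
(0.620/6.51)² = 0.009070, so 49.5 × 0.009070 = 0.4490 mSv/h.
Dose = rate × time = 0.4490 mSv/h × 0.5667 h = 0.2544 mSv.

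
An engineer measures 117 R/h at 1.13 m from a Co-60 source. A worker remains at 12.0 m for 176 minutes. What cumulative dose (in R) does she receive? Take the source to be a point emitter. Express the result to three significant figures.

3.04 R

Since intensity falls as 1/r², rate at 12.0 m:
117 × (1.13/12.0)² = 117 × 0.008867 = 1.037 R/h.
Dose = rate × time = 1.037 R/h × 2.933 h = 3.042 R.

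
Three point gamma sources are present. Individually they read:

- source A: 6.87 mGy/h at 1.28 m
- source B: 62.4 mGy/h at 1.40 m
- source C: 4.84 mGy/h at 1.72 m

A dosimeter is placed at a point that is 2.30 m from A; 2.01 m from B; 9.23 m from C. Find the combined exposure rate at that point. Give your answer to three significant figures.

By superposition, sum each source's inverse-square contribution:
A: 6.87 × (1.28/2.30)² = 2.128 mGy/h
B: 62.4 × (1.40/2.01)² = 30.27 mGy/h
C: 4.84 × (1.72/9.23)² = 0.1681 mGy/h
Total = 2.128 + 30.27 + 0.1681 = 32.57 mGy/h.

32.6 mGy/h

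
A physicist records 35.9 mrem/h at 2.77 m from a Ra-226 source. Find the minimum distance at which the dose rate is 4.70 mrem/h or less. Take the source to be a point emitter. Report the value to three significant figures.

7.66 m

By the inverse-square law, d₂ = d₁·√(I₁/I₂).
I₁/I₂ = 35.9/4.70 = 7.638, so d₂ = 2.77 × √7.638 = 7.655 m.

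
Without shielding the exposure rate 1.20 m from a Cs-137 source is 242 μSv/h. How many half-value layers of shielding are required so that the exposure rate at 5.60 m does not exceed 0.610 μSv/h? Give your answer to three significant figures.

4.19 half-value layers

At 5.60 m, distance alone gives 242 × (1.20/5.60)² = 242 × 0.04592 = 11.11 μSv/h.
Further attenuation needed: 11.11/0.610 = 18.21.
n = log₂(18.21) = 4.187 half-value layers.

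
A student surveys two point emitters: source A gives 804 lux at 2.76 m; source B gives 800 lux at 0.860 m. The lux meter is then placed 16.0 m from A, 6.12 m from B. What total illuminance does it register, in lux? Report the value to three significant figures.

By superposition, sum each source's inverse-square contribution:
A: 804 × (2.76/16.0)² = 23.92 lux
B: 800 × (0.860/6.12)² = 15.80 lux
Total = 23.92 + 15.80 = 39.72 lux.

39.7 lux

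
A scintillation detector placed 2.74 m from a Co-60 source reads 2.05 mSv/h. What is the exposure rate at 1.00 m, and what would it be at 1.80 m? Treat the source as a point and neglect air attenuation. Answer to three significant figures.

By the inverse-square law,
At 1.00 m: 2.05 × (2.74/1.00)² = 2.05 × 7.508 = 15.39 mSv/h
At 1.80 m: (1.00/1.80)² = 0.3086, so 15.39 × 0.3086 = 4.749 mSv/h.

15.4 mSv/h; 4.75 mSv/h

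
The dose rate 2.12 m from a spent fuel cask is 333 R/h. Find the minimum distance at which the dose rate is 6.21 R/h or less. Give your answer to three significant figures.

15.5 m

By the inverse-square law, d₂ = d₁·√(I₁/I₂).
I₁/I₂ = 333/6.21 = 53.62, so d₂ = 2.12 × √53.62 = 15.52 m.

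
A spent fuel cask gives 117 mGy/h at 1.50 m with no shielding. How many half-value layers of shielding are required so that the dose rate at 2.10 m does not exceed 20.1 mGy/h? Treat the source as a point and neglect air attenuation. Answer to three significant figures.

At 2.10 m, distance alone gives 117 × (1.50/2.10)² = 117 × 0.5102 = 59.69 mGy/h.
Further attenuation needed: 59.69/20.1 = 2.970.
n = log₂(2.970) = 1.570 half-value layers.

1.57 half-value layers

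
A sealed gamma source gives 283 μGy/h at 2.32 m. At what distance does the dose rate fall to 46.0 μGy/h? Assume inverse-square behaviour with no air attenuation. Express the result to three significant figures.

By the inverse-square law, d₂ = d₁·√(I₁/I₂).
I₁/I₂ = 283/46.0 = 6.152, so d₂ = 2.32 × √6.152 = 5.754 m.

5.75 m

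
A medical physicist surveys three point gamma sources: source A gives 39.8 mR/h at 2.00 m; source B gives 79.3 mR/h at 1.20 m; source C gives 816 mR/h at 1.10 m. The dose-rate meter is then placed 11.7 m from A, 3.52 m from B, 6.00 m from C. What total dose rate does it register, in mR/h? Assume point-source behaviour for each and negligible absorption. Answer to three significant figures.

37.8 mR/h

Each source contributes Iᵢ·(dᵢ/rᵢ)²; contributions add.
A: 39.8 × (2.00/11.7)² = 1.163 mR/h
B: 79.3 × (1.20/3.52)² = 9.216 mR/h
C: 816 × (1.10/6.00)² = 27.43 mR/h
Total = 1.163 + 9.216 + 27.43 = 37.81 mR/h.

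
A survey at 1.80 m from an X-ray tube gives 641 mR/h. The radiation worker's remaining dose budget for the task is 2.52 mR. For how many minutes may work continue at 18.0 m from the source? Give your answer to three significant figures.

Applying the 1/r² law, rate at 18.0 m:
(1.80/18.0)² = 0.01000, so 641 × 0.01000 = 6.410 mR/h.
Stay time = 2.52 mR ÷ 6.410 mR/h = 0.3931 h = 23.59 min.

23.6 min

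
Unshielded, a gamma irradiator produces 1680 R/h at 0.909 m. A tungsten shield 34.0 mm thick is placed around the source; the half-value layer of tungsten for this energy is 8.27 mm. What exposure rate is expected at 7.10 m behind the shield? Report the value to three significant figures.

1.59 R/h

Distance alone: 1680 × (0.909/7.10)² = 1680 × 0.01639 = 27.54 R/h.
Shield: 34.0/8.27 = 4.111 half-value layers → attenuation 2^(−4.111) = 0.05787.
Combined: 27.54 × 0.05787 = 1.594 R/h.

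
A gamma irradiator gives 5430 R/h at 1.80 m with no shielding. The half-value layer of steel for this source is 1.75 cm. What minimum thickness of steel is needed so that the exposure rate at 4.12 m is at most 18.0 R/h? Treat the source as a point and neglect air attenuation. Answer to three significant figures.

10.2 cm

At 4.12 m, distance alone gives 5430 × (1.80/4.12)² = 5430 × 0.1909 = 1037 R/h.
Further attenuation needed: 1037/18.0 = 57.61.
n = log₂(57.61) = 5.848 half-value layers.
Thickness = 5.848 × 1.75 cm = 10.23 cm.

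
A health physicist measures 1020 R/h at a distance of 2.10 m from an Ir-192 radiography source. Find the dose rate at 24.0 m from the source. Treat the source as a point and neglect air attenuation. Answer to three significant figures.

Applying the 1/r² law, the rate at 24.0 m is
(2.10/24.0)² = 0.007656, so 1020 × 0.007656 = 7.809 R/h.

7.81 R/h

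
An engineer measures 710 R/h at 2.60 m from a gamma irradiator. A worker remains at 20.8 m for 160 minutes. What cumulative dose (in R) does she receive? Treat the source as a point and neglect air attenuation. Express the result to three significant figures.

29.6 R

Using I₁d₁² = I₂d₂², rate at 20.8 m:
(2.60/20.8)² = 0.01562, so 710 × 0.01562 = 11.09 R/h.
Dose = rate × time = 11.09 R/h × 2.667 h = 29.58 R.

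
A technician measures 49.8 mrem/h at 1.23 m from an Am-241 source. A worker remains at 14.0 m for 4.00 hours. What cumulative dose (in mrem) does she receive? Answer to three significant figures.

1.54 mrem

Using I₁d₁² = I₂d₂², rate at 14.0 m:
49.8 × (1.23/14.0)² = 49.8 × 0.007719 = 0.3844 mrem/h.
Dose = rate × time = 0.3844 mrem/h × 4.000 h = 1.538 mrem.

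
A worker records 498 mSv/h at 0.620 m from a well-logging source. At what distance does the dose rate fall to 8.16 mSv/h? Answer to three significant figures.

4.84 m

By the inverse-square law, d₂ = d₁·√(I₁/I₂).
I₁/I₂ = 498/8.16 = 61.03, so d₂ = 0.620 × √61.03 = 4.844 m.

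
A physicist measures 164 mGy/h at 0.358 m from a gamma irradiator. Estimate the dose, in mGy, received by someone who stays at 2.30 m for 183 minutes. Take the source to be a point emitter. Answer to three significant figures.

Intensity scales as (d₁/d₂)², so rate at 2.30 m:
(0.358/2.30)² = 0.02423, so 164 × 0.02423 = 3.974 mGy/h.
Dose = rate × time = 3.974 mGy/h × 3.050 h = 12.12 mGy.

12.1 mGy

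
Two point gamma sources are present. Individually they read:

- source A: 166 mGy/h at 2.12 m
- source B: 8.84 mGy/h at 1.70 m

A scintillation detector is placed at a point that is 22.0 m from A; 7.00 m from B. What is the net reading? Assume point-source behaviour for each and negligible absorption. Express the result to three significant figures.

2.06 mGy/h

Each source contributes Iᵢ·(dᵢ/rᵢ)²; contributions add.
A: 166 × (2.12/22.0)² = 1.541 mGy/h
B: 8.84 × (1.70/7.00)² = 0.5214 mGy/h
Total = 1.541 + 0.5214 = 2.062 mGy/h.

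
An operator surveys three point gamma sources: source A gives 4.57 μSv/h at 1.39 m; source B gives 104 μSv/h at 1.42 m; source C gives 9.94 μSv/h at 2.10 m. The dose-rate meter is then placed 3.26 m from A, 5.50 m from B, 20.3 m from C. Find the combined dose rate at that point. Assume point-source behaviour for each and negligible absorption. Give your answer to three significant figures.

7.87 μSv/h

By superposition, sum each source's inverse-square contribution:
A: 4.57 × (1.39/3.26)² = 0.8308 μSv/h
B: 104 × (1.42/5.50)² = 6.932 μSv/h
C: 9.94 × (2.10/20.3)² = 0.1064 μSv/h
Total = 0.8308 + 6.932 + 0.1064 = 7.869 μSv/h.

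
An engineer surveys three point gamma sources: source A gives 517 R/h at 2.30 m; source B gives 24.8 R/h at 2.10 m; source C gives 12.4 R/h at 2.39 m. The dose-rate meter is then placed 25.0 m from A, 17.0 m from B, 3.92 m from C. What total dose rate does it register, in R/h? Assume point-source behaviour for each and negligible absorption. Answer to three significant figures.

9.36 R/h

Each source contributes Iᵢ·(dᵢ/rᵢ)²; contributions add.
A: 517 × (2.30/25.0)² = 4.376 R/h
B: 24.8 × (2.10/17.0)² = 0.3784 R/h
C: 12.4 × (2.39/3.92)² = 4.609 R/h
Total = 4.376 + 0.3784 + 4.609 = 9.363 R/h.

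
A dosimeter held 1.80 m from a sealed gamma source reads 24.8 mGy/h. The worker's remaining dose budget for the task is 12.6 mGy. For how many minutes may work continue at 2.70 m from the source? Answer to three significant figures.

68.6 min

By the inverse-square law, rate at 2.70 m:
(1.80/2.70)² = 0.4444, so 24.8 × 0.4444 = 11.02 mGy/h.
Stay time = 12.6 mGy ÷ 11.02 mGy/h = 1.143 h = 68.58 min.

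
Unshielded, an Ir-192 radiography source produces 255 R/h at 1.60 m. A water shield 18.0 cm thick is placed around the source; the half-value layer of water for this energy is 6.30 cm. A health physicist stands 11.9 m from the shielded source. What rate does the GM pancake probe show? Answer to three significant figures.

Distance alone: (1.60/11.9)² = 0.01808, so 255 × 0.01808 = 4.610 R/h.
Shield: 18.0/6.30 = 2.857 half-value layers → attenuation 2^(−2.857) = 0.1380.
Combined: 4.610 × 0.1380 = 0.6362 R/h.

0.636 R/h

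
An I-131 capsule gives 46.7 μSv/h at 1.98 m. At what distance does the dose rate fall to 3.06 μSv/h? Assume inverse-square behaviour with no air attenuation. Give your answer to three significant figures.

Since intensity falls as 1/r², d₂ = d₁·√(I₁/I₂).
I₁/I₂ = 46.7/3.06 = 15.26, so d₂ = 1.98 × √15.26 = 7.735 m.

7.74 m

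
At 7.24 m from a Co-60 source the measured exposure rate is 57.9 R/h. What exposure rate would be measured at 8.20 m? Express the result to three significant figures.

Since intensity falls as 1/r², scaling from 7.24 m to 8.20 m:
57.9 × (7.24/8.20)² = 57.9 × 0.7796 = 45.14 R/h.

45.1 R/h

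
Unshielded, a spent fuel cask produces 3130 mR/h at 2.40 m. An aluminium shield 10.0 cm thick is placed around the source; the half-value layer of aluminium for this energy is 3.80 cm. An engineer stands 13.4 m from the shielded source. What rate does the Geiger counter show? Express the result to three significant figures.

Distance alone: 3130 × (2.40/13.4)² = 3130 × 0.03208 = 100.4 mR/h.
Shield: 10.0/3.80 = 2.632 half-value layers → attenuation 2^(−2.632) = 0.1613.
Combined: 100.4 × 0.1613 = 16.19 mR/h.

16.2 mR/h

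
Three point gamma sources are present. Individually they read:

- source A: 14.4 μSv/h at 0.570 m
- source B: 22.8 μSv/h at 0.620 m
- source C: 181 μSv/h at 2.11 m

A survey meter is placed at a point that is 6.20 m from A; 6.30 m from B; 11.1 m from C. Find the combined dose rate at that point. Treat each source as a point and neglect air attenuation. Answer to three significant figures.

6.88 μSv/h

Each source contributes Iᵢ·(dᵢ/rᵢ)²; contributions add.
A: 14.4 × (0.570/6.20)² = 0.1217 μSv/h
B: 22.8 × (0.620/6.30)² = 0.2208 μSv/h
C: 181 × (2.11/11.1)² = 6.540 μSv/h
Total = 0.1217 + 0.2208 + 6.540 = 6.883 μSv/h.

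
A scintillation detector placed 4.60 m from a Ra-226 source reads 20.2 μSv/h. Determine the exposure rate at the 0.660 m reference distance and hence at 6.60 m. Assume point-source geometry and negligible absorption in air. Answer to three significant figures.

981 μSv/h; 9.81 μSv/h

Since intensity falls as 1/r²,
At 0.660 m: (4.60/0.660)² = 48.58, so 20.2 × 48.58 = 981.3 μSv/h
At 6.60 m: (0.660/6.60)² = 0.01000, so 981.3 × 0.01000 = 9.813 μSv/h.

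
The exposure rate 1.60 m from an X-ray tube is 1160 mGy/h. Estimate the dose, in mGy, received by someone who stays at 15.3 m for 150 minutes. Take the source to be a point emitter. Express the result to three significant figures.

31.7 mGy

Applying the 1/r² law, rate at 15.3 m:
1160 × (1.60/15.3)² = 1160 × 0.01094 = 12.69 mGy/h.
Dose = rate × time = 12.69 mGy/h × 2.500 h = 31.72 mGy.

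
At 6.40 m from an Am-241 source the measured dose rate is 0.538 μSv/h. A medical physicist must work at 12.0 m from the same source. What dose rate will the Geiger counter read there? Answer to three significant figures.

0.153 μSv/h

Since intensity falls as 1/r², scaling from 6.40 m to 12.0 m:
0.538 × (6.40/12.0)² = 0.538 × 0.2844 = 0.1530 μSv/h.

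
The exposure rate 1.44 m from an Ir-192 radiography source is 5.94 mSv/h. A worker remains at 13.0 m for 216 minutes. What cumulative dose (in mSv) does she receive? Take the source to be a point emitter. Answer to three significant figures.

0.262 mSv

Intensity scales as (d₁/d₂)², so rate at 13.0 m:
(1.44/13.0)² = 0.01227, so 5.94 × 0.01227 = 0.07288 mSv/h.
Dose = rate × time = 0.07288 mSv/h × 3.600 h = 0.2624 mSv.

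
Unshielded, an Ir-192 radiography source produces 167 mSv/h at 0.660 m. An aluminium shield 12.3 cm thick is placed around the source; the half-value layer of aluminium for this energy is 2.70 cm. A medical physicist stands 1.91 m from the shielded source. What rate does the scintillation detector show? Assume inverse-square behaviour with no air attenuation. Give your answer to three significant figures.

0.848 mSv/h

Distance alone: 167 × (0.660/1.91)² = 167 × 0.1194 = 19.94 mSv/h.
Shield: 12.3/2.70 = 4.556 half-value layers → attenuation 2^(−4.556) = 0.04251.
Combined: 19.94 × 0.04251 = 0.8476 mSv/h.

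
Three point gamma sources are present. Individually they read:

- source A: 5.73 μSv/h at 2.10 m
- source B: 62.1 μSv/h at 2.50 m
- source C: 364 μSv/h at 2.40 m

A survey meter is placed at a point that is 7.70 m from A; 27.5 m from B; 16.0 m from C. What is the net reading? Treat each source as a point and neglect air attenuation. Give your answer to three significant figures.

Each source contributes Iᵢ·(dᵢ/rᵢ)²; contributions add.
A: 5.73 × (2.10/7.70)² = 0.4262 μSv/h
B: 62.1 × (2.50/27.5)² = 0.5132 μSv/h
C: 364 × (2.40/16.0)² = 8.190 μSv/h
Total = 0.4262 + 0.5132 + 8.190 = 9.129 μSv/h.

9.13 μSv/h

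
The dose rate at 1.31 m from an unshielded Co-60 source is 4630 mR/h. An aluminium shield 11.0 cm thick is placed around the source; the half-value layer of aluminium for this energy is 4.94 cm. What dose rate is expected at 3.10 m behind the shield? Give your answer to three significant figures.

177 mR/h

Distance alone: 4630 × (1.31/3.10)² = 4630 × 0.1786 = 826.9 mR/h.
Shield: 11.0/4.94 = 2.227 half-value layers → attenuation 2^(−2.227) = 0.2136.
Combined: 826.9 × 0.2136 = 176.6 mR/h.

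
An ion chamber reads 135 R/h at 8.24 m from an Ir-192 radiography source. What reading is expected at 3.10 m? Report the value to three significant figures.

954 R/h

By the inverse-square law, the rate at 3.10 m is
135 × (8.24/3.10)² = 135 × 7.065 = 953.8 R/h.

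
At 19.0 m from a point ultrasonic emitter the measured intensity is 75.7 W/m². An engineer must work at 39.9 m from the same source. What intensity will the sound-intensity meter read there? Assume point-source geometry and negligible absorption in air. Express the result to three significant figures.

17.2 W/m²

Intensity scales as (d₁/d₂)², so scaling from 19.0 m to 39.9 m:
(19.0/39.9)² = 0.2268, so 75.7 × 0.2268 = 17.17 W/m².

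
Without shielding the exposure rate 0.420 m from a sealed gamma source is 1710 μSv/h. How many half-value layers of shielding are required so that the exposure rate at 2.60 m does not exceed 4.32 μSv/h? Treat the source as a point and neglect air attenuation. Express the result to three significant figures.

At 2.60 m, distance alone gives (0.420/2.60)² = 0.02609, so 1710 × 0.02609 = 44.61 μSv/h.
Further attenuation needed: 44.61/4.32 = 10.33.
n = log₂(10.33) = 3.369 half-value layers.

3.37 half-value layers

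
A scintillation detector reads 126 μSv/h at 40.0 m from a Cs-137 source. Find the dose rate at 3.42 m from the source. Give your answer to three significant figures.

17200 μSv/h

Using I₁d₁² = I₂d₂², the rate at 3.42 m is
126 × (40.0/3.42)² = 126 × 136.8 = 17240 μSv/h.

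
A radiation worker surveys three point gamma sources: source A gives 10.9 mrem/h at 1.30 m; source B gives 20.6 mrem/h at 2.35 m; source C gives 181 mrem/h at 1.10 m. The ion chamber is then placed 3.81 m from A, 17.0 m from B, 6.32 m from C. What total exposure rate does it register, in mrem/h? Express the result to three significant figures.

By superposition, sum each source's inverse-square contribution:
A: 10.9 × (1.30/3.81)² = 1.269 mrem/h
B: 20.6 × (2.35/17.0)² = 0.3936 mrem/h
C: 181 × (1.10/6.32)² = 5.483 mrem/h
Total = 1.269 + 0.3936 + 5.483 = 7.146 mrem/h.

7.15 mrem/h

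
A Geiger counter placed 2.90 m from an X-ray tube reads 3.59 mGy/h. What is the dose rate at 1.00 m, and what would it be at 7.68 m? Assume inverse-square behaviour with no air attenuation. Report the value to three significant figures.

30.2 mGy/h; 0.512 mGy/h

Since intensity falls as 1/r²,
At 1.00 m: (2.90/1.00)² = 8.410, so 3.59 × 8.410 = 30.19 mGy/h
At 7.68 m: 30.19 × (1.00/7.68)² = 30.19 × 0.01695 = 0.5117 mGy/h.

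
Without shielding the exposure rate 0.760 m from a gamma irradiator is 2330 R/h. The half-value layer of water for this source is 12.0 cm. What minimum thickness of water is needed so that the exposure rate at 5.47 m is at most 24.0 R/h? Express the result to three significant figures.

10.9 cm

At 5.47 m, distance alone gives (0.760/5.47)² = 0.01930, so 2330 × 0.01930 = 44.97 R/h.
Further attenuation needed: 44.97/24.0 = 1.874.
n = log₂(1.874) = 0.9061 half-value layers.
Thickness = 0.9061 × 12.0 cm = 10.87 cm.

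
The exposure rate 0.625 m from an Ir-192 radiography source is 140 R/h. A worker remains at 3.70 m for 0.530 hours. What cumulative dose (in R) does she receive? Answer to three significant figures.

2.12 R

By the inverse-square law, rate at 3.70 m:
140 × (0.625/3.70)² = 140 × 0.02853 = 3.994 R/h.
Dose = rate × time = 3.994 R/h × 0.5300 h = 2.117 R.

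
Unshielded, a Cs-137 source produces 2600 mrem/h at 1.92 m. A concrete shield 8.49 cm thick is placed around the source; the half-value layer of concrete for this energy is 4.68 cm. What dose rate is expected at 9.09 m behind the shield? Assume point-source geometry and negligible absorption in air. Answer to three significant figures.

33.0 mrem/h

Distance alone: 2600 × (1.92/9.09)² = 2600 × 0.04461 = 116.0 mrem/h.
Shield: 8.49/4.68 = 1.814 half-value layers → attenuation 2^(−1.814) = 0.2844.
Combined: 116.0 × 0.2844 = 32.99 mrem/h.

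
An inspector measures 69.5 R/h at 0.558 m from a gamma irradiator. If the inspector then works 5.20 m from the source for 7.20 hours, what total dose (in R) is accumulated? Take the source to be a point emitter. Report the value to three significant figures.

By the inverse-square law, rate at 5.20 m:
(0.558/5.20)² = 0.01151, so 69.5 × 0.01151 = 0.7999 R/h.
Dose = rate × time = 0.7999 R/h × 7.200 h = 5.759 R.

5.76 R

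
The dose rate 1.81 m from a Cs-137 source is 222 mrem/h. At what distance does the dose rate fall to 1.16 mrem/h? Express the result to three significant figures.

By the inverse-square law, d₂ = d₁·√(I₁/I₂).
I₁/I₂ = 222/1.16 = 191.4, so d₂ = 1.81 × √191.4 = 25.04 m.

25.0 m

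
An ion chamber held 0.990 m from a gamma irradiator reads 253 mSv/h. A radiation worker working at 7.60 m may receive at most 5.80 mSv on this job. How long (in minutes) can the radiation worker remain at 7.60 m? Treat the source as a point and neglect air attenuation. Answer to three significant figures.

81.1 min

Applying the 1/r² law, rate at 7.60 m:
(0.990/7.60)² = 0.01697, so 253 × 0.01697 = 4.293 mSv/h.
Stay time = 5.80 mSv ÷ 4.293 mSv/h = 1.351 h = 81.06 min.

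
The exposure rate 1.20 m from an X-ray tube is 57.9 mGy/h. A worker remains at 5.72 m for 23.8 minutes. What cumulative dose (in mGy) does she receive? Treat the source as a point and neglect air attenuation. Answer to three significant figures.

1.01 mGy

By the inverse-square law, rate at 5.72 m:
57.9 × (1.20/5.72)² = 57.9 × 0.04401 = 2.548 mGy/h.
Dose = rate × time = 2.548 mGy/h × 0.3967 h = 1.011 mGy.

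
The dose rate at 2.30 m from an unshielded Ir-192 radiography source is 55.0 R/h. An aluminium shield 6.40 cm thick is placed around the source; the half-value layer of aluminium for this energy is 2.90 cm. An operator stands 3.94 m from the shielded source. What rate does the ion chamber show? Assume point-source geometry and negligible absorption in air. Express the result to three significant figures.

Distance alone: 55.0 × (2.30/3.94)² = 55.0 × 0.3408 = 18.74 R/h.
Shield: 6.40/2.90 = 2.207 half-value layers → attenuation 2^(−2.207) = 0.2166.
Combined: 18.74 × 0.2166 = 4.059 R/h.

4.06 R/h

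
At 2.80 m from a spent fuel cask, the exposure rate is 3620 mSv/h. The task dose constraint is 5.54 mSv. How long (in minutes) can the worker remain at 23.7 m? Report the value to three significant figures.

Applying the 1/r² law, rate at 23.7 m:
(2.80/23.7)² = 0.01396, so 3620 × 0.01396 = 50.54 mSv/h.
Stay time = 5.54 mSv ÷ 50.54 mSv/h = 0.1096 h = 6.576 min.

6.58 min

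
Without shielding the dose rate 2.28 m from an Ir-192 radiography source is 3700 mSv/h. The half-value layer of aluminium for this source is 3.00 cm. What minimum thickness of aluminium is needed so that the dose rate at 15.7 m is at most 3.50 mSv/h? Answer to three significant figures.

At 15.7 m, distance alone gives (2.28/15.7)² = 0.02109, so 3700 × 0.02109 = 78.03 mSv/h.
Further attenuation needed: 78.03/3.50 = 22.29.
n = log₂(22.29) = 4.478 half-value layers.
Thickness = 4.478 × 3.00 cm = 13.43 cm.

13.4 cm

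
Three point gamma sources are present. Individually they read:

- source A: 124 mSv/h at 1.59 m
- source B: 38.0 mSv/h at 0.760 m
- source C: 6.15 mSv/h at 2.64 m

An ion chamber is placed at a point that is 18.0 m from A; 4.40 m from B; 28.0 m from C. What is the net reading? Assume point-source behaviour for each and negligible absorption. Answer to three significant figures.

2.16 mSv/h

By superposition, sum each source's inverse-square contribution:
A: 124 × (1.59/18.0)² = 0.9675 mSv/h
B: 38.0 × (0.760/4.40)² = 1.134 mSv/h
C: 6.15 × (2.64/28.0)² = 0.05467 mSv/h
Total = 0.9675 + 1.134 + 0.05467 = 2.156 mSv/h.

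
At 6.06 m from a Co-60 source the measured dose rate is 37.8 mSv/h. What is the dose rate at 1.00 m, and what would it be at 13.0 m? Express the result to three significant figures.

Since intensity falls as 1/r²,
At 1.00 m: (6.06/1.00)² = 36.72, so 37.8 × 36.72 = 1388 mSv/h
At 13.0 m: (1.00/13.0)² = 0.005917, so 1388 × 0.005917 = 8.213 mSv/h.

1390 mSv/h; 8.21 mSv/h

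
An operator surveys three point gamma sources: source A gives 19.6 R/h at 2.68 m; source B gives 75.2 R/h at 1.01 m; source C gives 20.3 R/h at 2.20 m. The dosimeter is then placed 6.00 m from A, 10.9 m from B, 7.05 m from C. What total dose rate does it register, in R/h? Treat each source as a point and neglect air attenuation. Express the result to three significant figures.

By superposition, sum each source's inverse-square contribution:
A: 19.6 × (2.68/6.00)² = 3.910 R/h
B: 75.2 × (1.01/10.9)² = 0.6457 R/h
C: 20.3 × (2.20/7.05)² = 1.977 R/h
Total = 3.910 + 0.6457 + 1.977 = 6.533 R/h.

6.53 R/h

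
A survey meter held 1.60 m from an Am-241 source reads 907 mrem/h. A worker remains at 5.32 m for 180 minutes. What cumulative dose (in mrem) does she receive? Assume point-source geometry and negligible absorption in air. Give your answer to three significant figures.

Since intensity falls as 1/r², rate at 5.32 m:
(1.60/5.32)² = 0.09045, so 907 × 0.09045 = 82.04 mrem/h.
Dose = rate × time = 82.04 mrem/h × 3.000 h = 246.1 mrem.

246 mrem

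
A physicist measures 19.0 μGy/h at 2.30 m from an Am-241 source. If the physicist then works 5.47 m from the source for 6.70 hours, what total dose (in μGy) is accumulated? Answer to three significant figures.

22.5 μGy

By the inverse-square law, rate at 5.47 m:
19.0 × (2.30/5.47)² = 19.0 × 0.1768 = 3.359 μGy/h.
Dose = rate × time = 3.359 μGy/h × 6.700 h = 22.51 μGy.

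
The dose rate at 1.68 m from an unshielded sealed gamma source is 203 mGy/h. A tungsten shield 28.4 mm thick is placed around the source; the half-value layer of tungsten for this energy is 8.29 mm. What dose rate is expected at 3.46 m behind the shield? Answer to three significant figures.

Distance alone: (1.68/3.46)² = 0.2358, so 203 × 0.2358 = 47.87 mGy/h.
Shield: 28.4/8.29 = 3.426 half-value layers → attenuation 2^(−3.426) = 0.09304.
Combined: 47.87 × 0.09304 = 4.454 mGy/h.

4.45 mGy/h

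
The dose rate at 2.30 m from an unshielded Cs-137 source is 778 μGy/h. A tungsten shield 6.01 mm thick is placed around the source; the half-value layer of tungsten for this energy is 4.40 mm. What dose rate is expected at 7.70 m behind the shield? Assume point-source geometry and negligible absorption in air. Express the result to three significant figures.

Distance alone: 778 × (2.30/7.70)² = 778 × 0.08922 = 69.41 μGy/h.
Shield: 6.01/4.40 = 1.366 half-value layers → attenuation 2^(−1.366) = 0.3880.
Combined: 69.41 × 0.3880 = 26.93 μGy/h.

26.9 μGy/h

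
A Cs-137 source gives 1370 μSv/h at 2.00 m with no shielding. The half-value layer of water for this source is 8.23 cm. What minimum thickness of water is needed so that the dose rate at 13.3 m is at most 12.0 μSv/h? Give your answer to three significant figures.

At 13.3 m, distance alone gives 1370 × (2.00/13.3)² = 1370 × 0.02261 = 30.98 μSv/h.
Further attenuation needed: 30.98/12.0 = 2.582.
n = log₂(2.582) = 1.368 half-value layers.
Thickness = 1.368 × 8.23 cm = 11.26 cm.

11.3 cm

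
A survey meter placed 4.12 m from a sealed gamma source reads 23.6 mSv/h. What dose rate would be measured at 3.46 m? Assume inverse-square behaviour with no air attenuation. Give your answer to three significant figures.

33.5 mSv/h

By the inverse-square law, scaling from 4.12 m to 3.46 m:
(4.12/3.46)² = 1.418, so 23.6 × 1.418 = 33.46 mSv/h.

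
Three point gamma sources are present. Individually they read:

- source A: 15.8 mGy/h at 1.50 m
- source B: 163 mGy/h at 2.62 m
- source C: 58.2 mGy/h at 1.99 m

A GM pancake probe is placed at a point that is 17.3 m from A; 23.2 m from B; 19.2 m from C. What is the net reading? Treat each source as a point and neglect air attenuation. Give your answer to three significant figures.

By superposition, sum each source's inverse-square contribution:
A: 15.8 × (1.50/17.3)² = 0.1188 mGy/h
B: 163 × (2.62/23.2)² = 2.079 mGy/h
C: 58.2 × (1.99/19.2)² = 0.6252 mGy/h
Total = 0.1188 + 2.079 + 0.6252 = 2.823 mGy/h.

2.82 mGy/h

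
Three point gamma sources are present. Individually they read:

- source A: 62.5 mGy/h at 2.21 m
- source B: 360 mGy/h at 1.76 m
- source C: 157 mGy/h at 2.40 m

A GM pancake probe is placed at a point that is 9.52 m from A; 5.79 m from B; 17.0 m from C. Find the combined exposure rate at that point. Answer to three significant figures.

By superposition, sum each source's inverse-square contribution:
A: 62.5 × (2.21/9.52)² = 3.368 mGy/h
B: 360 × (1.76/5.79)² = 33.26 mGy/h
C: 157 × (2.40/17.0)² = 3.129 mGy/h
Total = 3.368 + 33.26 + 3.129 = 39.76 mGy/h.

39.8 mGy/h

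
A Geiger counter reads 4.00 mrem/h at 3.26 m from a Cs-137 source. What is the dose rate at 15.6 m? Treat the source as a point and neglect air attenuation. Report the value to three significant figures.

Intensity scales as (d₁/d₂)², so the rate at 15.6 m is
(3.26/15.6)² = 0.04367, so 4.00 × 0.04367 = 0.1747 mrem/h.

0.175 mrem/h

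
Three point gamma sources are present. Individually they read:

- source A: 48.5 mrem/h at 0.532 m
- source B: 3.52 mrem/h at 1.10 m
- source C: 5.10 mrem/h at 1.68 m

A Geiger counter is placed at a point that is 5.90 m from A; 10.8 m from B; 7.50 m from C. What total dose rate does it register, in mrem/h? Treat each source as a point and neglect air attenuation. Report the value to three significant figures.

0.687 mrem/h

Each source contributes Iᵢ·(dᵢ/rᵢ)²; contributions add.
A: 48.5 × (0.532/5.90)² = 0.3943 mrem/h
B: 3.52 × (1.10/10.8)² = 0.03652 mrem/h
C: 5.10 × (1.68/7.50)² = 0.2559 mrem/h
Total = 0.3943 + 0.03652 + 0.2559 = 0.6867 mrem/h.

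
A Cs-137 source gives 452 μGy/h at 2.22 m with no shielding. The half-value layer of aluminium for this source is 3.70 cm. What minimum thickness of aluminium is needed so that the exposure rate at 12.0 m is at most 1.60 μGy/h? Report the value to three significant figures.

12.1 cm

At 12.0 m, distance alone gives 452 × (2.22/12.0)² = 452 × 0.03423 = 15.47 μGy/h.
Further attenuation needed: 15.47/1.60 = 9.669.
n = log₂(9.669) = 3.273 half-value layers.
Thickness = 3.273 × 3.70 cm = 12.11 cm.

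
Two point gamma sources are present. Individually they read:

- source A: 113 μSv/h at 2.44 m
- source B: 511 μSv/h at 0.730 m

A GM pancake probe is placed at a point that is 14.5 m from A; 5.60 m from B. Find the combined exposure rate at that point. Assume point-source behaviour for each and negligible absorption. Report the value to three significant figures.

11.9 μSv/h

Each source contributes Iᵢ·(dᵢ/rᵢ)²; contributions add.
A: 113 × (2.44/14.5)² = 3.200 μSv/h
B: 511 × (0.730/5.60)² = 8.683 μSv/h
Total = 3.200 + 8.683 = 11.88 μSv/h.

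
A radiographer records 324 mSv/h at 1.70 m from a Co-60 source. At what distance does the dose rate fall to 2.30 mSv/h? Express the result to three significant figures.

Using I₁d₁² = I₂d₂², d₂ = d₁·√(I₁/I₂).
I₁/I₂ = 324/2.30 = 140.9, so d₂ = 1.70 × √140.9 = 20.18 m.

20.2 m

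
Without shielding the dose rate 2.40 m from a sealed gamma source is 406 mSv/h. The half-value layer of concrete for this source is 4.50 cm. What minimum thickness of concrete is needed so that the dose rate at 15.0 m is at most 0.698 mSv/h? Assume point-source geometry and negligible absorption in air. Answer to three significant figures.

At 15.0 m, distance alone gives 406 × (2.40/15.0)² = 406 × 0.02560 = 10.39 mSv/h.
Further attenuation needed: 10.39/0.698 = 14.89.
n = log₂(14.89) = 3.896 half-value layers.
Thickness = 3.896 × 4.50 cm = 17.53 cm.

17.5 cm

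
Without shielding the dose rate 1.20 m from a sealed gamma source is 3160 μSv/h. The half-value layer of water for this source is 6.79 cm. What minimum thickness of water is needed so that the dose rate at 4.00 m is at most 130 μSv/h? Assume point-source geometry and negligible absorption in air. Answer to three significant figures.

At 4.00 m, distance alone gives 3160 × (1.20/4.00)² = 3160 × 0.09000 = 284.4 μSv/h.
Further attenuation needed: 284.4/130 = 2.188.
n = log₂(2.188) = 1.130 half-value layers.
Thickness = 1.130 × 6.79 cm = 7.673 cm.

7.67 cm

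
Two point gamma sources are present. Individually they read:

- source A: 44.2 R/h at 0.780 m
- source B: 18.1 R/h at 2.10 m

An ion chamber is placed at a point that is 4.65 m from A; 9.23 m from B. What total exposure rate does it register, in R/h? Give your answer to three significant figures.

By superposition, sum each source's inverse-square contribution:
A: 44.2 × (0.780/4.65)² = 1.244 R/h
B: 18.1 × (2.10/9.23)² = 0.9369 R/h
Total = 1.244 + 0.9369 = 2.181 R/h.

2.18 R/h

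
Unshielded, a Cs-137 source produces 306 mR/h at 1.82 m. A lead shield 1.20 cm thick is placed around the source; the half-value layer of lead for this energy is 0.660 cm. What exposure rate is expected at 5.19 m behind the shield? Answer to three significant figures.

Distance alone: 306 × (1.82/5.19)² = 306 × 0.1230 = 37.64 mR/h.
Shield: 1.20/0.660 = 1.818 half-value layers → attenuation 2^(−1.818) = 0.2836.
Combined: 37.64 × 0.2836 = 10.67 mR/h.

10.7 mR/h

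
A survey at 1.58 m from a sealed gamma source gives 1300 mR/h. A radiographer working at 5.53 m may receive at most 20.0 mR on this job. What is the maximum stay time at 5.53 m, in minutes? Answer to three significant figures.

By the inverse-square law, rate at 5.53 m:
1300 × (1.58/5.53)² = 1300 × 0.08163 = 106.1 mR/h.
Stay time = 20.0 mR ÷ 106.1 mR/h = 0.1885 h = 11.31 min.

11.3 min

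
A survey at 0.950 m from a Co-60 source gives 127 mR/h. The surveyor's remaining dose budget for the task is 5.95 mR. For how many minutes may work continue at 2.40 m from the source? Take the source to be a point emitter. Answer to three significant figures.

By the inverse-square law, rate at 2.40 m:
(0.950/2.40)² = 0.1567, so 127 × 0.1567 = 19.90 mR/h.
Stay time = 5.95 mR ÷ 19.90 mR/h = 0.2990 h = 17.94 min.

17.9 min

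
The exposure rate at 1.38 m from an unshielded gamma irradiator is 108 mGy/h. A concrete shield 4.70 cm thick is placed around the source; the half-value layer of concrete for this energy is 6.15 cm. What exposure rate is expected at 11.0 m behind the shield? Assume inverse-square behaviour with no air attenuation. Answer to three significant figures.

1.00 mGy/h

Distance alone: 108 × (1.38/11.0)² = 108 × 0.01574 = 1.700 mGy/h.
Shield: 4.70/6.15 = 0.7642 half-value layers → attenuation 2^(−0.7642) = 0.5888.
Combined: 1.700 × 0.5888 = 1.001 mGy/h.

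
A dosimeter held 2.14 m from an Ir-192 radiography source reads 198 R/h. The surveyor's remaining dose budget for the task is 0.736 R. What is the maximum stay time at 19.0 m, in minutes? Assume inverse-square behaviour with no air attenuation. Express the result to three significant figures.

Using I₁d₁² = I₂d₂², rate at 19.0 m:
(2.14/19.0)² = 0.01269, so 198 × 0.01269 = 2.513 R/h.
Stay time = 0.736 R ÷ 2.513 R/h = 0.2929 h = 17.57 min.

17.6 min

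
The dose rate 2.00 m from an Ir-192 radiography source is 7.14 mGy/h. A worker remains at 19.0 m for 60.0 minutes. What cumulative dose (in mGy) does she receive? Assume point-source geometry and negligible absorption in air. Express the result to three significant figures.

0.0791 mGy

Using I₁d₁² = I₂d₂², rate at 19.0 m:
(2.00/19.0)² = 0.01108, so 7.14 × 0.01108 = 0.07911 mGy/h.
Dose = rate × time = 0.07911 mGy/h × 1.000 h = 0.07911 mGy.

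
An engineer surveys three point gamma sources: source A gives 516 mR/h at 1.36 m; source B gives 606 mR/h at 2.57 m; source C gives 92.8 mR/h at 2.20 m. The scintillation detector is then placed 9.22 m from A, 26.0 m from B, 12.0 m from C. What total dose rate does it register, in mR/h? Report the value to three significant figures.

20.3 mR/h

Each source contributes Iᵢ·(dᵢ/rᵢ)²; contributions add.
A: 516 × (1.36/9.22)² = 11.23 mR/h
B: 606 × (2.57/26.0)² = 5.921 mR/h
C: 92.8 × (2.20/12.0)² = 3.119 mR/h
Total = 11.23 + 5.921 + 3.119 = 20.27 mR/h.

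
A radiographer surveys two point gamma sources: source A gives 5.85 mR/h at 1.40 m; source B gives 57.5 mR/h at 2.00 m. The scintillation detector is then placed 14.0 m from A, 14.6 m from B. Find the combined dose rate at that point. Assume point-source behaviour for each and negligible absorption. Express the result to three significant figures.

1.14 mR/h

By superposition, sum each source's inverse-square contribution:
A: 5.85 × (1.40/14.0)² = 0.05850 mR/h
B: 57.5 × (2.00/14.6)² = 1.079 mR/h
Total = 0.05850 + 1.079 = 1.137 mR/h.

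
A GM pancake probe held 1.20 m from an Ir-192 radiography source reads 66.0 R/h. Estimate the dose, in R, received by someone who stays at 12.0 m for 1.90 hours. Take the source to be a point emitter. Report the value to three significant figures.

1.25 R

Applying the 1/r² law, rate at 12.0 m:
66.0 × (1.20/12.0)² = 66.0 × 0.01000 = 0.6600 R/h.
Dose = rate × time = 0.6600 R/h × 1.900 h = 1.254 R.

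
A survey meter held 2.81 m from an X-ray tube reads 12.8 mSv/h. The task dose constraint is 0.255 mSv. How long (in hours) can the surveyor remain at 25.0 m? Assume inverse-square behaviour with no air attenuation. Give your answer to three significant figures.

Intensity scales as (d₁/d₂)², so rate at 25.0 m:
12.8 × (2.81/25.0)² = 12.8 × 0.01263 = 0.1617 mSv/h.
Stay time = 0.255 mSv ÷ 0.1617 mSv/h = 1.577 h.

1.58 h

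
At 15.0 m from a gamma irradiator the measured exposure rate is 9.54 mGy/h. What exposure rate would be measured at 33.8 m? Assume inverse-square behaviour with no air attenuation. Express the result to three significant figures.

Applying the 1/r² law, scaling from 15.0 m to 33.8 m:
(15.0/33.8)² = 0.1969, so 9.54 × 0.1969 = 1.878 mGy/h.

1.88 mGy/h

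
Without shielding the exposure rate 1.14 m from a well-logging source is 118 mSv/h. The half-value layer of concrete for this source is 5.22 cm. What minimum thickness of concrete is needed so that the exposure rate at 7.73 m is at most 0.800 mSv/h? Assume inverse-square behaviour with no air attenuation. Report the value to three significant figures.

At 7.73 m, distance alone gives 118 × (1.14/7.73)² = 118 × 0.02175 = 2.567 mSv/h.
Further attenuation needed: 2.567/0.800 = 3.209.
n = log₂(3.209) = 1.682 half-value layers.
Thickness = 1.682 × 5.22 cm = 8.780 cm.

8.78 cm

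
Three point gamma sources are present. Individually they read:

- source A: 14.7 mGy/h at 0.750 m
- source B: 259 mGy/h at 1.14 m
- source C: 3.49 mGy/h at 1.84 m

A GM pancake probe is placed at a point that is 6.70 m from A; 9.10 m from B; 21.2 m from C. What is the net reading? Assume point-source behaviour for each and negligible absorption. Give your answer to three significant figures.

4.28 mGy/h

Each source contributes Iᵢ·(dᵢ/rᵢ)²; contributions add.
A: 14.7 × (0.750/6.70)² = 0.1842 mGy/h
B: 259 × (1.14/9.10)² = 4.065 mGy/h
C: 3.49 × (1.84/21.2)² = 0.02629 mGy/h
Total = 0.1842 + 4.065 + 0.02629 = 4.275 mGy/h.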